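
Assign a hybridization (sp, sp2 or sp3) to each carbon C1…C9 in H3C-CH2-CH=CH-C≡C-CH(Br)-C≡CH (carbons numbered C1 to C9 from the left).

C1: 4 σ bonds — 4 electron domains, sp3.
C2 — 4 σ bonds. Steric number 4, so sp3.
C3 — 3 σ bonds, plus one π bond. Steric number 3, so sp2.
C4 is sp2: 3 σ bonds, plus one π bond, 3 electron-density regions.
C5 (2 σ bonds, plus two π bonds) has steric number 2: sp.
C6: 2 σ bonds, plus two π bonds — 2 electron domains, sp.
C7: 4 σ bonds — 4 electron domains, sp3.
C8 (2 σ bonds, plus two π bonds) has steric number 2: sp.
C9: 2 σ bonds, plus two π bonds; 2 regions of electron density → sp.

C1 sp3, C2 sp3, C3 sp2, C4 sp2, C5 sp, C6 sp, C7 sp3, C8 sp, C9 sp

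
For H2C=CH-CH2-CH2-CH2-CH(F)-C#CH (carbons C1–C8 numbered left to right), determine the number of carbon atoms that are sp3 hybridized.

4

C1: sp2
C2: sp2
C3: sp3 ✓
C4: sp3 ✓
C5: sp3 ✓
C6: sp3 ✓
C7: sp
C8: sp
C3, C4, C5, C6 → 4 sp3 carbons.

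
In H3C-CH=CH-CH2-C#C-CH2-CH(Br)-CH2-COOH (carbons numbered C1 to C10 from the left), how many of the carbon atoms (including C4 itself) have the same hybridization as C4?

5

C4 is sp3 (only σ bonds).
C1: sp3 ✓
C2: sp2
C3: sp2
C4: sp3 ✓
C5: sp
C6: sp
C7: sp3 ✓
C8: sp3 ✓
C9: sp3 ✓
C10: sp2
5 carbons are sp3.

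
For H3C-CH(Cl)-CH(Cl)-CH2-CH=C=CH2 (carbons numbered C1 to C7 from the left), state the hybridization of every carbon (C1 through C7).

C1 sp3, C2 sp3, C3 sp3, C4 sp3, C5 sp2, C6 sp, C7 sp2

C1: 4 σ bonds — 4 electron domains, sp3.
C2 is sp3: 4 σ bonds, 4 electron-density regions.
C3 is sp3: 4 σ bonds, 4 electron-density regions.
C4 is sp3: 4 σ bonds, 4 electron-density regions.
C5 (3 σ bonds, plus one π bond) has steric number 3: sp2.
C6 is sp: 2 σ bonds, plus two π bonds, 2 electron-density regions.
C7: 3 σ bonds, plus one π bond — 3 electron domains, sp2.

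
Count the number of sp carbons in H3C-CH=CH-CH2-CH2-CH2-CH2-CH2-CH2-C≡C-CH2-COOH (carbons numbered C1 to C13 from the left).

2

C1: sp3
C2: sp2
C3: sp2
C4: sp3
C5: sp3
C6: sp3
C7: sp3
C8: sp3
C9: sp3
C10: sp ✓
C11: sp ✓
C12: sp3
C13: sp2
C10, C11 → 2 sp carbons.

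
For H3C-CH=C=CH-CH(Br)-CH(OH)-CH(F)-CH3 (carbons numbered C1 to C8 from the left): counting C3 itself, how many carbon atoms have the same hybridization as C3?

C3 is sp (two π bonds).
C1: sp3
C2: sp2
C3: sp ✓
C4: sp2
C5: sp3
C6: sp3
C7: sp3
C8: sp3
1 carbon is sp.

1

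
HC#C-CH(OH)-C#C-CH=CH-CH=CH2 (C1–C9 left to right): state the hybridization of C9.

C9 — 3 σ bonds, plus one π bond. Steric number 3, so sp2.

sp^2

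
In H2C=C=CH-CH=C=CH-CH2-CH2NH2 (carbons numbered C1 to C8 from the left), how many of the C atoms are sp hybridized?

2

C1: sp2
C2: sp ✓
C3: sp2
C4: sp2
C5: sp ✓
C6: sp2
C7: sp3
C8: sp3
C2, C5 → 2 sp carbons.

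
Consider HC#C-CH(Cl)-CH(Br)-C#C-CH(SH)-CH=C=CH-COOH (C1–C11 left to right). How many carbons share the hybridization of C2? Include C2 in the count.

C2 is sp (two π bonds).
C1: sp ✓
C2: sp ✓
C3: sp3
C4: sp3
C5: sp ✓
C6: sp ✓
C7: sp3
C8: sp2
C9: sp ✓
C10: sp2
C11: sp2
5 carbons are sp.

5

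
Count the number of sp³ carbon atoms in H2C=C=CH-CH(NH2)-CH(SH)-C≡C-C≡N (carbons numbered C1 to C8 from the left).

C1: sp2
C2: sp
C3: sp2
C4: sp3 ✓
C5: sp3 ✓
C6: sp
C7: sp
C8: sp
C4, C5 → 2 sp3 carbons.

2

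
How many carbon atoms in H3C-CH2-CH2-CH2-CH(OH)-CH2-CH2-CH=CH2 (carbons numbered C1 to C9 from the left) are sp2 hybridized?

C1: sp3
C2: sp3
C3: sp3
C4: sp3
C5: sp3
C6: sp3
C7: sp3
C8: sp2 ✓
C9: sp2 ✓
C8, C9 → 2 sp2 carbons.

2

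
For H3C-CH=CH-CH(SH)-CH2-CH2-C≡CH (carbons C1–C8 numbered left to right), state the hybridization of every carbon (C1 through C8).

C1 sp3, C2 sp2, C3 sp2, C4 sp3, C5 sp3, C6 sp3, C7 sp, C8 sp

C1 carries 4 σ bonds, giving a steric number of 4, so it is sp3.
C2: 3 σ bonds, plus one π bond — 3 electron domains, sp2.
C3: 3 σ bonds, plus one π bond; 3 regions of electron density → sp2.
C4: 4 σ bonds; 4 regions of electron density → sp3.
C5 has 4 σ bonds: steric number 4 → sp3.
C6 has 4 σ bonds: steric number 4 → sp3.
C7 — 2 σ bonds, plus two π bonds. Steric number 2, so sp.
C8: 2 σ bonds, plus two π bonds; 2 regions of electron density → sp.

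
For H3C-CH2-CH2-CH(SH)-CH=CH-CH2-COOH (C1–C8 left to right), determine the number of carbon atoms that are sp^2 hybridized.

3

C1: sp3
C2: sp3
C3: sp3
C4: sp3
C5: sp2 ✓
C6: sp2 ✓
C7: sp3
C8: sp2 ✓
C5, C6, C8 → 3 sp2 carbons.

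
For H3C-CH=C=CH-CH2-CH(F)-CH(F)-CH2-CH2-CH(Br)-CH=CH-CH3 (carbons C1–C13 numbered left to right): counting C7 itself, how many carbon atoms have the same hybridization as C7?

C7 is sp3 (only σ bonds).
C1: sp3 ✓
C2: sp2
C3: sp
C4: sp2
C5: sp3 ✓
C6: sp3 ✓
C7: sp3 ✓
C8: sp3 ✓
C9: sp3 ✓
C10: sp3 ✓
C11: sp2
C12: sp2
C13: sp3 ✓
8 carbons are sp3.

8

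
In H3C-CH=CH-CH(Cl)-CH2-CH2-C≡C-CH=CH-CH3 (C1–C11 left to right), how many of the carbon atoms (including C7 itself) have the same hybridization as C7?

C7 is sp (two π bonds).
C1: sp3
C2: sp2
C3: sp2
C4: sp3
C5: sp3
C6: sp3
C7: sp ✓
C8: sp ✓
C9: sp2
C10: sp2
C11: sp3
2 carbons are sp.

2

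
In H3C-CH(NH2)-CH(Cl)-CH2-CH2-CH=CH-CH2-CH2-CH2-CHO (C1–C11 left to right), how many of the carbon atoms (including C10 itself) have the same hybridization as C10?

8

C10 is sp3 (only σ bonds).
C1: sp3 ✓
C2: sp3 ✓
C3: sp3 ✓
C4: sp3 ✓
C5: sp3 ✓
C6: sp2
C7: sp2
C8: sp3 ✓
C9: sp3 ✓
C10: sp3 ✓
C11: sp2
8 carbons are sp3.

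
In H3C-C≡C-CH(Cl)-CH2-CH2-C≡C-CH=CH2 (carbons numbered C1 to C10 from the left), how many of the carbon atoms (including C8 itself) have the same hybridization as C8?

C8 is sp (two π bonds).
C1: sp3
C2: sp ✓
C3: sp ✓
C4: sp3
C5: sp3
C6: sp3
C7: sp ✓
C8: sp ✓
C9: sp2
C10: sp2
4 carbons are sp.

4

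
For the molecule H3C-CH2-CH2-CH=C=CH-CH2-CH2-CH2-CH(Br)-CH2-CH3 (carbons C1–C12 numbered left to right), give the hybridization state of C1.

sp^3

C1: 4 σ bonds; 4 regions of electron density → sp3.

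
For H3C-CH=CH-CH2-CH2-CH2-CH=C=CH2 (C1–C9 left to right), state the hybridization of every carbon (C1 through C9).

C1: 4 σ bonds; 4 regions of electron density → sp3.
C2 (3 σ bonds, plus one π bond) has steric number 3: sp2.
C3: 3 σ bonds, plus one π bond; 3 regions of electron density → sp2.
C4 is sp3: 4 σ bonds, 4 electron-density regions.
C5 has 4 σ bonds: steric number 4 → sp3.
C6 — 4 σ bonds. Steric number 4, so sp3.
C7: 3 σ bonds, plus one π bond; 3 regions of electron density → sp2.
C8 has 2 σ bonds, plus two π bonds: steric number 2 → sp.
C9 — 3 σ bonds, plus one π bond. Steric number 3, so sp2.

C1 sp3, C2 sp2, C3 sp2, C4 sp3, C5 sp3, C6 sp3, C7 sp2, C8 sp, C9 sp2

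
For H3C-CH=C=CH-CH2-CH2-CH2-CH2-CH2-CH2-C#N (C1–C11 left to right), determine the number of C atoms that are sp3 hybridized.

7

C1: sp3 ✓
C2: sp2
C3: sp
C4: sp2
C5: sp3 ✓
C6: sp3 ✓
C7: sp3 ✓
C8: sp3 ✓
C9: sp3 ✓
C10: sp3 ✓
C11: sp
C1, C5, C6, C7, C8, C9, C10 → 7 sp3 carbons.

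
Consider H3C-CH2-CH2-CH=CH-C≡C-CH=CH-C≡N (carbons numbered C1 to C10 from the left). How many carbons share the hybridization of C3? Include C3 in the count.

3

C3 is sp3 (only σ bonds).
C1: sp3 ✓
C2: sp3 ✓
C3: sp3 ✓
C4: sp2
C5: sp2
C6: sp
C7: sp
C8: sp2
C9: sp2
C10: sp
3 carbons are sp3.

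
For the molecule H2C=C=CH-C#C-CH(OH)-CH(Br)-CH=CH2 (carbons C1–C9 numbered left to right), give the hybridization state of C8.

sp²

C8 is sp2: 3 σ bonds, plus one π bond, 3 electron-density regions.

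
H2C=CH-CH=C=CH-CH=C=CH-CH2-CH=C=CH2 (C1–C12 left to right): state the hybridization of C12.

sp^2

C12 — 3 σ bonds, plus one π bond. Steric number 3, so sp2.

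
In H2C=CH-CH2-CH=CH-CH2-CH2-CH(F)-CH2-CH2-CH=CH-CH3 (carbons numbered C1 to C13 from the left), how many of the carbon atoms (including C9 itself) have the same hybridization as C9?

7

C9 is sp3 (only σ bonds).
C1: sp2
C2: sp2
C3: sp3 ✓
C4: sp2
C5: sp2
C6: sp3 ✓
C7: sp3 ✓
C8: sp3 ✓
C9: sp3 ✓
C10: sp3 ✓
C11: sp2
C12: sp2
C13: sp3 ✓
7 carbons are sp3.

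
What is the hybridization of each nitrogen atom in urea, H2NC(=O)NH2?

sp2

Both N lone pairs are conjugated with the C=O; planar sp2.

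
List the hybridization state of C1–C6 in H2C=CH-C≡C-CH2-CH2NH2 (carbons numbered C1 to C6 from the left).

C1 (3 σ bonds, plus one π bond) has steric number 3: sp2.
C2 has 3 σ bonds, plus one π bond: steric number 3 → sp2.
C3 is sp: 2 σ bonds, plus two π bonds, 2 electron-density regions.
C4 has 2 σ bonds, plus two π bonds: steric number 2 → sp.
C5: 4 σ bonds; 4 regions of electron density → sp3.
C6 (4 σ bonds) has steric number 4: sp3.

C1 sp2, C2 sp2, C3 sp, C4 sp, C5 sp3, C6 sp3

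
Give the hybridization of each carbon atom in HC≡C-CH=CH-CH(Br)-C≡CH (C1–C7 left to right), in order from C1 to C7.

C1 — 2 σ bonds, plus two π bonds. Steric number 2, so sp.
C2: 2 σ bonds, plus two π bonds — 2 electron domains, sp.
C3: 3 σ bonds, plus one π bond; 3 regions of electron density → sp2.
C4 — 3 σ bonds, plus one π bond. Steric number 3, so sp2.
C5 has 4 σ bonds: steric number 4 → sp3.
C6 is sp: 2 σ bonds, plus two π bonds, 2 electron-density regions.
C7 (2 σ bonds, plus two π bonds) has steric number 2: sp.

C1 sp, C2 sp, C3 sp2, C4 sp2, C5 sp3, C6 sp, C7 sp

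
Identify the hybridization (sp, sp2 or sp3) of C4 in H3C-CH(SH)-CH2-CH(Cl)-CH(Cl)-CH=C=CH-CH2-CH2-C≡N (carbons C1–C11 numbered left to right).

sp3

C4 (4 σ bonds) has steric number 4: sp3.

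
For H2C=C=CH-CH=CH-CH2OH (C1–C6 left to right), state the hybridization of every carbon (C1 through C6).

C1 sp2, C2 sp, C3 sp2, C4 sp2, C5 sp2, C6 sp3

C1: 3 σ bonds, plus one π bond — 3 electron domains, sp2.
C2: 2 σ bonds, plus two π bonds — 2 electron domains, sp.
C3 is sp2: 3 σ bonds, plus one π bond, 3 electron-density regions.
C4 is sp2: 3 σ bonds, plus one π bond, 3 electron-density regions.
C5 has 3 σ bonds, plus one π bond: steric number 3 → sp2.
C6 has 4 σ bonds: steric number 4 → sp3.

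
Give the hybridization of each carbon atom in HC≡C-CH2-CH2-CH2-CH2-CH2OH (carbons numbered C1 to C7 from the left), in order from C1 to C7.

C1 sp, C2 sp, C3 sp3, C4 sp3, C5 sp3, C6 sp3, C7 sp3

C1 carries 2 σ bonds, plus two π bonds, giving a steric number of 2, so it is sp.
C2 — 2 σ bonds, plus two π bonds. Steric number 2, so sp.
C3 (4 σ bonds) has steric number 4: sp3.
C4 has 4 σ bonds: steric number 4 → sp3.
C5 (4 σ bonds) has steric number 4: sp3.
C6 is sp3: 4 σ bonds, 4 electron-density regions.
C7 — 4 σ bonds. Steric number 4, so sp3.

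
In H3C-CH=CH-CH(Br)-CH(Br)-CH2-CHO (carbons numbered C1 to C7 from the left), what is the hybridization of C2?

C2 is sp2: 3 σ bonds, plus one π bond, 3 electron-density regions.

sp^2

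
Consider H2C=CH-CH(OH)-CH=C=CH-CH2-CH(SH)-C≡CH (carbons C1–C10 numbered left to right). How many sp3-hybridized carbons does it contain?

3

C1: sp2
C2: sp2
C3: sp3 ✓
C4: sp2
C5: sp
C6: sp2
C7: sp3 ✓
C8: sp3 ✓
C9: sp
C10: sp
C3, C7, C8 → 3 sp3 carbons.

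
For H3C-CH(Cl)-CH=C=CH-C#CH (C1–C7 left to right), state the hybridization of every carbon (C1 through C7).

C1 sp3, C2 sp3, C3 sp2, C4 sp, C5 sp2, C6 sp, C7 sp

C1: 4 σ bonds — 4 electron domains, sp3.
C2 carries 4 σ bonds, giving a steric number of 4, so it is sp3.
C3: 3 σ bonds, plus one π bond; 3 regions of electron density → sp2.
C4 (2 σ bonds, plus two π bonds) has steric number 2: sp.
C5 carries 3 σ bonds, plus one π bond, giving a steric number of 3, so it is sp2.
C6: 2 σ bonds, plus two π bonds — 2 electron domains, sp.
C7 — 2 σ bonds, plus two π bonds. Steric number 2, so sp.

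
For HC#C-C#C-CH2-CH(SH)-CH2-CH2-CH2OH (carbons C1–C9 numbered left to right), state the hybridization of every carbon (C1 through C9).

C1 has 2 σ bonds, plus two π bonds: steric number 2 → sp.
C2: 2 σ bonds, plus two π bonds; 2 regions of electron density → sp.
C3 is sp: 2 σ bonds, plus two π bonds, 2 electron-density regions.
C4: 2 σ bonds, plus two π bonds — 2 electron domains, sp.
C5: 4 σ bonds; 4 regions of electron density → sp3.
C6 carries 4 σ bonds, giving a steric number of 4, so it is sp3.
C7: 4 σ bonds; 4 regions of electron density → sp3.
C8 is sp3: 4 σ bonds, 4 electron-density regions.
C9: 4 σ bonds — 4 electron domains, sp3.

C1 sp, C2 sp, C3 sp, C4 sp, C5 sp3, C6 sp3, C7 sp3, C8 sp3, C9 sp3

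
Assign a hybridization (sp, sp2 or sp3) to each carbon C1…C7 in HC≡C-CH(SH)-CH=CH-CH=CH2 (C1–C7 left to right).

C1: 2 σ bonds, plus two π bonds — 2 electron domains, sp.
C2 (2 σ bonds, plus two π bonds) has steric number 2: sp.
C3 is sp3: 4 σ bonds, 4 electron-density regions.
C4: 3 σ bonds, plus one π bond; 3 regions of electron density → sp2.
C5 (3 σ bonds, plus one π bond) has steric number 3: sp2.
C6 is sp2: 3 σ bonds, plus one π bond, 3 electron-density regions.
C7 (3 σ bonds, plus one π bond) has steric number 3: sp2.

C1 sp, C2 sp, C3 sp3, C4 sp2, C5 sp2, C6 sp2, C7 sp2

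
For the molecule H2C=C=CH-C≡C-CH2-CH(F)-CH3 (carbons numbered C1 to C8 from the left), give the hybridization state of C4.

C4 carries 2 σ bonds, plus two π bonds, giving a steric number of 2, so it is sp.

sp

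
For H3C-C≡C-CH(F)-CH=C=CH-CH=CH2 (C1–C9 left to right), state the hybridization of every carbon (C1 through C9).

C1 sp3, C2 sp, C3 sp, C4 sp3, C5 sp2, C6 sp, C7 sp2, C8 sp2, C9 sp2

C1 carries 4 σ bonds, giving a steric number of 4, so it is sp3.
C2 is sp: 2 σ bonds, plus two π bonds, 2 electron-density regions.
C3 — 2 σ bonds, plus two π bonds. Steric number 2, so sp.
C4 carries 4 σ bonds, giving a steric number of 4, so it is sp3.
C5: 3 σ bonds, plus one π bond; 3 regions of electron density → sp2.
C6: 2 σ bonds, plus two π bonds — 2 electron domains, sp.
C7 has 3 σ bonds, plus one π bond: steric number 3 → sp2.
C8 — 3 σ bonds, plus one π bond. Steric number 3, so sp2.
C9: 3 σ bonds, plus one π bond; 3 regions of electron density → sp2.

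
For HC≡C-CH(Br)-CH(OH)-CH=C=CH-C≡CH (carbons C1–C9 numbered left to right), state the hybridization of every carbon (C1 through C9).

C1 — 2 σ bonds, plus two π bonds. Steric number 2, so sp.
C2: 2 σ bonds, plus two π bonds — 2 electron domains, sp.
C3 has 4 σ bonds: steric number 4 → sp3.
C4 is sp3: 4 σ bonds, 4 electron-density regions.
C5: 3 σ bonds, plus one π bond; 3 regions of electron density → sp2.
C6 is sp: 2 σ bonds, plus two π bonds, 2 electron-density regions.
C7: 3 σ bonds, plus one π bond; 3 regions of electron density → sp2.
C8 (2 σ bonds, plus two π bonds) has steric number 2: sp.
C9: 2 σ bonds, plus two π bonds; 2 regions of electron density → sp.

C1 sp, C2 sp, C3 sp3, C4 sp3, C5 sp2, C6 sp, C7 sp2, C8 sp, C9 sp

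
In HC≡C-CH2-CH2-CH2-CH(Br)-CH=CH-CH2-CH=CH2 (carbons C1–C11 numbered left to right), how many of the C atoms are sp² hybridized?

4

C1: sp
C2: sp
C3: sp3
C4: sp3
C5: sp3
C6: sp3
C7: sp2 ✓
C8: sp2 ✓
C9: sp3
C10: sp2 ✓
C11: sp2 ✓
C7, C8, C10, C11 → 4 sp2 carbons.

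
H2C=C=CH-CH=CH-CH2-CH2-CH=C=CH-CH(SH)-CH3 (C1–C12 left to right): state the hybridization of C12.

C12 — 4 σ bonds. Steric number 4, so sp3.

sp3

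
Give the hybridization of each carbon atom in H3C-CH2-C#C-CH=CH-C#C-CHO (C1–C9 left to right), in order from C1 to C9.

C1 sp3, C2 sp3, C3 sp, C4 sp, C5 sp2, C6 sp2, C7 sp, C8 sp, C9 sp2

C1: 4 σ bonds; 4 regions of electron density → sp3.
C2: 4 σ bonds; 4 regions of electron density → sp3.
C3 has 2 σ bonds, plus two π bonds: steric number 2 → sp.
C4: 2 σ bonds, plus two π bonds — 2 electron domains, sp.
C5: 3 σ bonds, plus one π bond — 3 electron domains, sp2.
C6 carries 3 σ bonds, plus one π bond, giving a steric number of 3, so it is sp2.
C7: 2 σ bonds, plus two π bonds; 2 regions of electron density → sp.
C8: 2 σ bonds, plus two π bonds; 2 regions of electron density → sp.
C9: 3 σ bonds, plus one π bond; 3 regions of electron density → sp2.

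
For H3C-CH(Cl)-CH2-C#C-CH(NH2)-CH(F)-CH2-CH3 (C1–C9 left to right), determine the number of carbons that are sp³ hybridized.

7

C1: sp3 ✓
C2: sp3 ✓
C3: sp3 ✓
C4: sp
C5: sp
C6: sp3 ✓
C7: sp3 ✓
C8: sp3 ✓
C9: sp3 ✓
C1, C2, C3, C6, C7, C8, C9 → 7 sp3 carbons.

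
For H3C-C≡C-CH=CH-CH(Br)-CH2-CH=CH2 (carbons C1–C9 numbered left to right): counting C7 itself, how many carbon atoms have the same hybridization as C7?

C7 is sp3 (only σ bonds).
C1: sp3 ✓
C2: sp
C3: sp
C4: sp2
C5: sp2
C6: sp3 ✓
C7: sp3 ✓
C8: sp2
C9: sp2
3 carbons are sp3.

3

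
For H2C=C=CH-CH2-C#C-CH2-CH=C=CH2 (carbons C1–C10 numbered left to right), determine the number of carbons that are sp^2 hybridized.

4

C1: sp2 ✓
C2: sp
C3: sp2 ✓
C4: sp3
C5: sp
C6: sp
C7: sp3
C8: sp2 ✓
C9: sp
C10: sp2 ✓
C1, C3, C8, C10 → 4 sp2 carbons.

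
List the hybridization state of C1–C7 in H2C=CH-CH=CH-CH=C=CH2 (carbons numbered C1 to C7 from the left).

C1 sp2, C2 sp2, C3 sp2, C4 sp2, C5 sp2, C6 sp, C7 sp2

C1: 3 σ bonds, plus one π bond — 3 electron domains, sp2.
C2 — 3 σ bonds, plus one π bond. Steric number 3, so sp2.
C3: 3 σ bonds, plus one π bond — 3 electron domains, sp2.
C4 has 3 σ bonds, plus one π bond: steric number 3 → sp2.
C5: 3 σ bonds, plus one π bond; 3 regions of electron density → sp2.
C6 has 2 σ bonds, plus two π bonds: steric number 2 → sp.
C7 is sp2: 3 σ bonds, plus one π bond, 3 electron-density regions.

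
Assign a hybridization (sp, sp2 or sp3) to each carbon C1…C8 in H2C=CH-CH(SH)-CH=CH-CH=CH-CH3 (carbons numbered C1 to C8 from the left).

C1 is sp2: 3 σ bonds, plus one π bond, 3 electron-density regions.
C2 carries 3 σ bonds, plus one π bond, giving a steric number of 3, so it is sp2.
C3 (4 σ bonds) has steric number 4: sp3.
C4 (3 σ bonds, plus one π bond) has steric number 3: sp2.
C5 (3 σ bonds, plus one π bond) has steric number 3: sp2.
C6 has 3 σ bonds, plus one π bond: steric number 3 → sp2.
C7 carries 3 σ bonds, plus one π bond, giving a steric number of 3, so it is sp2.
C8 (4 σ bonds) has steric number 4: sp3.

C1 sp2, C2 sp2, C3 sp3, C4 sp2, C5 sp2, C6 sp2, C7 sp2, C8 sp3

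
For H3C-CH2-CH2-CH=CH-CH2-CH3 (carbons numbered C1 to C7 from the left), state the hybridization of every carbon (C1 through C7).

C1 has 4 σ bonds: steric number 4 → sp3.
C2 — 4 σ bonds. Steric number 4, so sp3.
C3 carries 4 σ bonds, giving a steric number of 4, so it is sp3.
C4: 3 σ bonds, plus one π bond — 3 electron domains, sp2.
C5 — 3 σ bonds, plus one π bond. Steric number 3, so sp2.
C6 — 4 σ bonds. Steric number 4, so sp3.
C7: 4 σ bonds — 4 electron domains, sp3.

C1 sp3, C2 sp3, C3 sp3, C4 sp2, C5 sp2, C6 sp3, C7 sp3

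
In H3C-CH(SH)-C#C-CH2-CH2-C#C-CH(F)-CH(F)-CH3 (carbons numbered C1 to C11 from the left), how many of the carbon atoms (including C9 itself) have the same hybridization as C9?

C9 is sp3 (only σ bonds).
C1: sp3 ✓
C2: sp3 ✓
C3: sp
C4: sp
C5: sp3 ✓
C6: sp3 ✓
C7: sp
C8: sp
C9: sp3 ✓
C10: sp3 ✓
C11: sp3 ✓
7 carbons are sp3.

7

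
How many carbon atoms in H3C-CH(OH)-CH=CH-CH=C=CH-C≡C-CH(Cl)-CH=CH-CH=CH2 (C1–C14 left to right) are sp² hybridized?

C1: sp3
C2: sp3
C3: sp2 ✓
C4: sp2 ✓
C5: sp2 ✓
C6: sp
C7: sp2 ✓
C8: sp
C9: sp
C10: sp3
C11: sp2 ✓
C12: sp2 ✓
C13: sp2 ✓
C14: sp2 ✓
C3, C4, C5, C7, C11, C12, C13, C14 → 8 sp2 carbons.

8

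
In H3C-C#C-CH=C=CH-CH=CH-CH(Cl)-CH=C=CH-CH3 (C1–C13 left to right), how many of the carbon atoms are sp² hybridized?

6

C1: sp3
C2: sp
C3: sp
C4: sp2 ✓
C5: sp
C6: sp2 ✓
C7: sp2 ✓
C8: sp2 ✓
C9: sp3
C10: sp2 ✓
C11: sp
C12: sp2 ✓
C13: sp3
C4, C6, C7, C8, C10, C12 → 6 sp2 carbons.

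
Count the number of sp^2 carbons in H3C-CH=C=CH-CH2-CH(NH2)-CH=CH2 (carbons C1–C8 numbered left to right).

C1: sp3
C2: sp2 ✓
C3: sp
C4: sp2 ✓
C5: sp3
C6: sp3
C7: sp2 ✓
C8: sp2 ✓
C2, C4, C7, C8 → 4 sp2 carbons.

4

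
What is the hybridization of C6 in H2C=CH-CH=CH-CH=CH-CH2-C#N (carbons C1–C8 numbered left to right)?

sp²

C6: 3 σ bonds, plus one π bond — 3 electron domains, sp2.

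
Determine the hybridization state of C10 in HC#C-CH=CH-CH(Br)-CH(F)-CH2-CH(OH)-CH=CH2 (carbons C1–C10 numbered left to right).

C10: 3 σ bonds, plus one π bond — 3 electron domains, sp2.

sp2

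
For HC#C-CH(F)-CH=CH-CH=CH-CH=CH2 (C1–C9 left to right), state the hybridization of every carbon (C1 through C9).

C1 sp, C2 sp, C3 sp3, C4 sp2, C5 sp2, C6 sp2, C7 sp2, C8 sp2, C9 sp2

C1 is sp: 2 σ bonds, plus two π bonds, 2 electron-density regions.
C2 has 2 σ bonds, plus two π bonds: steric number 2 → sp.
C3 is sp3: 4 σ bonds, 4 electron-density regions.
C4 has 3 σ bonds, plus one π bond: steric number 3 → sp2.
C5 has 3 σ bonds, plus one π bond: steric number 3 → sp2.
C6 (3 σ bonds, plus one π bond) has steric number 3: sp2.
C7 is sp2: 3 σ bonds, plus one π bond, 3 electron-density regions.
C8 has 3 σ bonds, plus one π bond: steric number 3 → sp2.
C9 carries 3 σ bonds, plus one π bond, giving a steric number of 3, so it is sp2.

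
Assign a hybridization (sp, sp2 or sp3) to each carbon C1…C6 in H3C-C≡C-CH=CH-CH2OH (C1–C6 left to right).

C1: 4 σ bonds — 4 electron domains, sp3.
C2 has 2 σ bonds, plus two π bonds: steric number 2 → sp.
C3 carries 2 σ bonds, plus two π bonds, giving a steric number of 2, so it is sp.
C4 — 3 σ bonds, plus one π bond. Steric number 3, so sp2.
C5 has 3 σ bonds, plus one π bond: steric number 3 → sp2.
C6 — 4 σ bonds. Steric number 4, so sp3.

C1 sp3, C2 sp, C3 sp, C4 sp2, C5 sp2, C6 sp3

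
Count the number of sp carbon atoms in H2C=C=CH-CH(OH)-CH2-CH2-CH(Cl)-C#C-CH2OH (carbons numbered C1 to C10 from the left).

3

C1: sp2
C2: sp ✓
C3: sp2
C4: sp3
C5: sp3
C6: sp3
C7: sp3
C8: sp ✓
C9: sp ✓
C10: sp3
C2, C8, C9 → 3 sp carbons.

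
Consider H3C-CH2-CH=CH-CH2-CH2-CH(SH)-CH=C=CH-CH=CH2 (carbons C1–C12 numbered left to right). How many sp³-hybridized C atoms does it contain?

C1: sp3 ✓
C2: sp3 ✓
C3: sp2
C4: sp2
C5: sp3 ✓
C6: sp3 ✓
C7: sp3 ✓
C8: sp2
C9: sp
C10: sp2
C11: sp2
C12: sp2
C1, C2, C5, C6, C7 → 5 sp3 carbons.

5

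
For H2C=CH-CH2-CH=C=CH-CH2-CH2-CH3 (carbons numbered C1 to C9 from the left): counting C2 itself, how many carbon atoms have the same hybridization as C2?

4

C2 is sp2 (one π bond).
C1: sp2 ✓
C2: sp2 ✓
C3: sp3
C4: sp2 ✓
C5: sp
C6: sp2 ✓
C7: sp3
C8: sp3
C9: sp3
4 carbons are sp2.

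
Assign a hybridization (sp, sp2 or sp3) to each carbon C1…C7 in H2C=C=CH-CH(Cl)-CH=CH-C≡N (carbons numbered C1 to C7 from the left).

C1 has 3 σ bonds, plus one π bond: steric number 3 → sp2.
C2 — 2 σ bonds, plus two π bonds. Steric number 2, so sp.
C3: 3 σ bonds, plus one π bond — 3 electron domains, sp2.
C4 has 4 σ bonds: steric number 4 → sp3.
C5 has 3 σ bonds, plus one π bond: steric number 3 → sp2.
C6: 3 σ bonds, plus one π bond; 3 regions of electron density → sp2.
C7 is sp: 2 σ bonds, plus two π bonds, 2 electron-density regions.

C1 sp2, C2 sp, C3 sp2, C4 sp3, C5 sp2, C6 sp2, C7 sp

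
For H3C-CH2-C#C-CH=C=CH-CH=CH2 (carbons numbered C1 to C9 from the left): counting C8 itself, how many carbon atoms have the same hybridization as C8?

C8 is sp2 (one π bond).
C1: sp3
C2: sp3
C3: sp
C4: sp
C5: sp2 ✓
C6: sp
C7: sp2 ✓
C8: sp2 ✓
C9: sp2 ✓
4 carbons are sp2.

4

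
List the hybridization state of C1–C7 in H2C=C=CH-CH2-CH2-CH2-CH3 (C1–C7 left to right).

C1 sp2, C2 sp, C3 sp2, C4 sp3, C5 sp3, C6 sp3, C7 sp3

C1 has 3 σ bonds, plus one π bond: steric number 3 → sp2.
C2 has 2 σ bonds, plus two π bonds: steric number 2 → sp.
C3: 3 σ bonds, plus one π bond — 3 electron domains, sp2.
C4: 4 σ bonds; 4 regions of electron density → sp3.
C5 is sp3: 4 σ bonds, 4 electron-density regions.
C6 is sp3: 4 σ bonds, 4 electron-density regions.
C7 is sp3: 4 σ bonds, 4 electron-density regions.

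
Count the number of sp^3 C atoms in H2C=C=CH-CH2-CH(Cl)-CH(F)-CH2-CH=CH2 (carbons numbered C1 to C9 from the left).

C1: sp2
C2: sp
C3: sp2
C4: sp3 ✓
C5: sp3 ✓
C6: sp3 ✓
C7: sp3 ✓
C8: sp2
C9: sp2
C4, C5, C6, C7 → 4 sp3 carbons.

4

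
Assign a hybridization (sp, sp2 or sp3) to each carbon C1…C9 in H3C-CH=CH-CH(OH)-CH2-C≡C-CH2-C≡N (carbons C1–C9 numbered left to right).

C1 has 4 σ bonds: steric number 4 → sp3.
C2 — 3 σ bonds, plus one π bond. Steric number 3, so sp2.
C3 is sp2: 3 σ bonds, plus one π bond, 3 electron-density regions.
C4 (4 σ bonds) has steric number 4: sp3.
C5 has 4 σ bonds: steric number 4 → sp3.
C6: 2 σ bonds, plus two π bonds; 2 regions of electron density → sp.
C7: 2 σ bonds, plus two π bonds; 2 regions of electron density → sp.
C8 (4 σ bonds) has steric number 4: sp3.
C9 (2 σ bonds, plus two π bonds) has steric number 2: sp.

C1 sp3, C2 sp2, C3 sp2, C4 sp3, C5 sp3, C6 sp, C7 sp, C8 sp3, C9 sp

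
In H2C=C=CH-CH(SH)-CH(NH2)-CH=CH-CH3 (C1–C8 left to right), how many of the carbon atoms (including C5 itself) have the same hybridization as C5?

3

C5 is sp3 (only σ bonds).
C1: sp2
C2: sp
C3: sp2
C4: sp3 ✓
C5: sp3 ✓
C6: sp2
C7: sp2
C8: sp3 ✓
3 carbons are sp3.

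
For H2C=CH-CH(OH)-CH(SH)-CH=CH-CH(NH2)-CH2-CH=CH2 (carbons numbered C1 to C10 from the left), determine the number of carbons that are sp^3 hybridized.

4

C1: sp2
C2: sp2
C3: sp3 ✓
C4: sp3 ✓
C5: sp2
C6: sp2
C7: sp3 ✓
C8: sp3 ✓
C9: sp2
C10: sp2
C3, C4, C7, C8 → 4 sp3 carbons.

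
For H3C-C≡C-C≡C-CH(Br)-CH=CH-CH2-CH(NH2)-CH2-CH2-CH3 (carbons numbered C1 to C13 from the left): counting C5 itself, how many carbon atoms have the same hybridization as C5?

C5 is sp (two π bonds).
C1: sp3
C2: sp ✓
C3: sp ✓
C4: sp ✓
C5: sp ✓
C6: sp3
C7: sp2
C8: sp2
C9: sp3
C10: sp3
C11: sp3
C12: sp3
C13: sp3
4 carbons are sp.

4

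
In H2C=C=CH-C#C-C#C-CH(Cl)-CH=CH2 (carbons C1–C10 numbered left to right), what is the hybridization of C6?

sp

C6 is sp: 2 σ bonds, plus two π bonds, 2 electron-density regions.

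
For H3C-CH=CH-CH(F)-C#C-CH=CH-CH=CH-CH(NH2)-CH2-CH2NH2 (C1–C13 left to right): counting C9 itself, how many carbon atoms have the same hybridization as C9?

6

C9 is sp2 (one π bond).
C1: sp3
C2: sp2 ✓
C3: sp2 ✓
C4: sp3
C5: sp
C6: sp
C7: sp2 ✓
C8: sp2 ✓
C9: sp2 ✓
C10: sp2 ✓
C11: sp3
C12: sp3
C13: sp3
6 carbons are sp2.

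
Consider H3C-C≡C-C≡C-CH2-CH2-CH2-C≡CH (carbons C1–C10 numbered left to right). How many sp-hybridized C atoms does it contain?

C1: sp3
C2: sp ✓
C3: sp ✓
C4: sp ✓
C5: sp ✓
C6: sp3
C7: sp3
C8: sp3
C9: sp ✓
C10: sp ✓
C2, C3, C4, C5, C9, C10 → 6 sp carbons.

6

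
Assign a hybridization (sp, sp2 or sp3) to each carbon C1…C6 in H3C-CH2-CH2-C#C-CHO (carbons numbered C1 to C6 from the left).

C1: 4 σ bonds; 4 regions of electron density → sp3.
C2 (4 σ bonds) has steric number 4: sp3.
C3: 4 σ bonds — 4 electron domains, sp3.
C4 carries 2 σ bonds, plus two π bonds, giving a steric number of 2, so it is sp.
C5 (2 σ bonds, plus two π bonds) has steric number 2: sp.
C6 carries 3 σ bonds, plus one π bond, giving a steric number of 3, so it is sp2.

C1 sp3, C2 sp3, C3 sp3, C4 sp, C5 sp, C6 sp2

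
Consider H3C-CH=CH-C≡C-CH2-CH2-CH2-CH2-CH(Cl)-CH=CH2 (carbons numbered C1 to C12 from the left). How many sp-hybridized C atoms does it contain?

2

C1: sp3
C2: sp2
C3: sp2
C4: sp ✓
C5: sp ✓
C6: sp3
C7: sp3
C8: sp3
C9: sp3
C10: sp3
C11: sp2
C12: sp2
C4, C5 → 2 sp carbons.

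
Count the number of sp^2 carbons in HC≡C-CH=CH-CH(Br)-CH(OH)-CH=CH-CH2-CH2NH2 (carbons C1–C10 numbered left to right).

C1: sp
C2: sp
C3: sp2 ✓
C4: sp2 ✓
C5: sp3
C6: sp3
C7: sp2 ✓
C8: sp2 ✓
C9: sp3
C10: sp3
C3, C4, C7, C8 → 4 sp2 carbons.

4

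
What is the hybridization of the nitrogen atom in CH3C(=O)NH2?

sp2

The nitrogen lone pair is delocalised into the carbonyl π system (amide resonance), so N is planar sp2 rather than the sp3 a naive steric count of 4 would suggest.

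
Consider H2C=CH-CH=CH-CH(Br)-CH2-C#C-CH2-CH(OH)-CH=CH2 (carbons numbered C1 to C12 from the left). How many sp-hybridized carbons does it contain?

2

C1: sp2
C2: sp2
C3: sp2
C4: sp2
C5: sp3
C6: sp3
C7: sp ✓
C8: sp ✓
C9: sp3
C10: sp3
C11: sp2
C12: sp2
C7, C8 → 2 sp carbons.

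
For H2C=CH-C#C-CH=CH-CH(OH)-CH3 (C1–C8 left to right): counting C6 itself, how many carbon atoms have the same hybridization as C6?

4

C6 is sp2 (one π bond).
C1: sp2 ✓
C2: sp2 ✓
C3: sp
C4: sp
C5: sp2 ✓
C6: sp2 ✓
C7: sp3
C8: sp3
4 carbons are sp2.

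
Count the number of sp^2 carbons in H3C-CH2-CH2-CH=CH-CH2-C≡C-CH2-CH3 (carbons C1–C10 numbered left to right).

2

C1: sp3
C2: sp3
C3: sp3
C4: sp2 ✓
C5: sp2 ✓
C6: sp3
C7: sp
C8: sp
C9: sp3
C10: sp3
C4, C5 → 2 sp2 carbons.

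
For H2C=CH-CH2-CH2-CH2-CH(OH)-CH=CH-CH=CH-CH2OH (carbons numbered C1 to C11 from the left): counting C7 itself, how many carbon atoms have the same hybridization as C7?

6

C7 is sp2 (one π bond).
C1: sp2 ✓
C2: sp2 ✓
C3: sp3
C4: sp3
C5: sp3
C6: sp3
C7: sp2 ✓
C8: sp2 ✓
C9: sp2 ✓
C10: sp2 ✓
C11: sp3
6 carbons are sp2.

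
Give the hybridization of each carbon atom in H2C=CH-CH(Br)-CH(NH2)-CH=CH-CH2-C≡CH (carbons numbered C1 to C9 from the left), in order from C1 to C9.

C1 sp2, C2 sp2, C3 sp3, C4 sp3, C5 sp2, C6 sp2, C7 sp3, C8 sp, C9 sp

C1 is sp2: 3 σ bonds, plus one π bond, 3 electron-density regions.
C2 (3 σ bonds, plus one π bond) has steric number 3: sp2.
C3 (4 σ bonds) has steric number 4: sp3.
C4 has 4 σ bonds: steric number 4 → sp3.
C5 carries 3 σ bonds, plus one π bond, giving a steric number of 3, so it is sp2.
C6 carries 3 σ bonds, plus one π bond, giving a steric number of 3, so it is sp2.
C7 — 4 σ bonds. Steric number 4, so sp3.
C8 carries 2 σ bonds, plus two π bonds, giving a steric number of 2, so it is sp.
C9 has 2 σ bonds, plus two π bonds: steric number 2 → sp.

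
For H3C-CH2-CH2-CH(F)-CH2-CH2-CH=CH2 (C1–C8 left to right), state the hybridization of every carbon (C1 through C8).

C1 (4 σ bonds) has steric number 4: sp3.
C2 has 4 σ bonds: steric number 4 → sp3.
C3: 4 σ bonds; 4 regions of electron density → sp3.
C4 is sp3: 4 σ bonds, 4 electron-density regions.
C5: 4 σ bonds; 4 regions of electron density → sp3.
C6 — 4 σ bonds. Steric number 4, so sp3.
C7 — 3 σ bonds, plus one π bond. Steric number 3, so sp2.
C8: 3 σ bonds, plus one π bond — 3 electron domains, sp2.

C1 sp3, C2 sp3, C3 sp3, C4 sp3, C5 sp3, C6 sp3, C7 sp2, C8 sp2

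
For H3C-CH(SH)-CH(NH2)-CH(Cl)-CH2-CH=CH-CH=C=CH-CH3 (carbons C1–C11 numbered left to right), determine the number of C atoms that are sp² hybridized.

4

C1: sp3
C2: sp3
C3: sp3
C4: sp3
C5: sp3
C6: sp2 ✓
C7: sp2 ✓
C8: sp2 ✓
C9: sp
C10: sp2 ✓
C11: sp3
C6, C7, C8, C10 → 4 sp2 carbons.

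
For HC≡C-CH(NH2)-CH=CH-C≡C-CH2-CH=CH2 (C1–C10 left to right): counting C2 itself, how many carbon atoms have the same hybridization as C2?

C2 is sp (two π bonds).
C1: sp ✓
C2: sp ✓
C3: sp3
C4: sp2
C5: sp2
C6: sp ✓
C7: sp ✓
C8: sp3
C9: sp2
C10: sp2
4 carbons are sp.

4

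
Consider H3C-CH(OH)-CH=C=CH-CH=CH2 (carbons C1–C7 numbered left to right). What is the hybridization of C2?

sp^3

C2 (4 σ bonds) has steric number 4: sp3.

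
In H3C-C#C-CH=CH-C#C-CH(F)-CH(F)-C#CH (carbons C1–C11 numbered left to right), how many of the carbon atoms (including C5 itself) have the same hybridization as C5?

2

C5 is sp2 (one π bond).
C1: sp3
C2: sp
C3: sp
C4: sp2 ✓
C5: sp2 ✓
C6: sp
C7: sp
C8: sp3
C9: sp3
C10: sp
C11: sp
2 carbons are sp2.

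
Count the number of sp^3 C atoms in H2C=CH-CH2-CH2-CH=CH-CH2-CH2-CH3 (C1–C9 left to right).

C1: sp2
C2: sp2
C3: sp3 ✓
C4: sp3 ✓
C5: sp2
C6: sp2
C7: sp3 ✓
C8: sp3 ✓
C9: sp3 ✓
C3, C4, C7, C8, C9 → 5 sp3 carbons.

5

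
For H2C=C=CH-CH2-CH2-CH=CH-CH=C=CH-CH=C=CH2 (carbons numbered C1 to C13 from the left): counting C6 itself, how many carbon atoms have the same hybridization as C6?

8

C6 is sp2 (one π bond).
C1: sp2 ✓
C2: sp
C3: sp2 ✓
C4: sp3
C5: sp3
C6: sp2 ✓
C7: sp2 ✓
C8: sp2 ✓
C9: sp
C10: sp2 ✓
C11: sp2 ✓
C12: sp
C13: sp2 ✓
8 carbons are sp2.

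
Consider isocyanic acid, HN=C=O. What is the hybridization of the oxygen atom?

The oxygen atom: 1 σ bond and 2 lone pairs, plus one π bond; 3 regions of electron density → sp2.

sp²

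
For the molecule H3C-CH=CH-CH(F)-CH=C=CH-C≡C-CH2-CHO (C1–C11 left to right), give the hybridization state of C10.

sp^3

C10 is sp3: 4 σ bonds, 4 electron-density regions.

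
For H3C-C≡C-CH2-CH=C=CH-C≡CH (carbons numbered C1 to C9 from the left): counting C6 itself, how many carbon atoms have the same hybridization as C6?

C6 is sp (two π bonds).
C1: sp3
C2: sp ✓
C3: sp ✓
C4: sp3
C5: sp2
C6: sp ✓
C7: sp2
C8: sp ✓
C9: sp ✓
5 carbons are sp.

5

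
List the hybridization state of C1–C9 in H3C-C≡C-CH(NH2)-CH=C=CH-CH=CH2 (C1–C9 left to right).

C1: 4 σ bonds — 4 electron domains, sp3.
C2 (2 σ bonds, plus two π bonds) has steric number 2: sp.
C3: 2 σ bonds, plus two π bonds; 2 regions of electron density → sp.
C4 is sp3: 4 σ bonds, 4 electron-density regions.
C5 (3 σ bonds, plus one π bond) has steric number 3: sp2.
C6: 2 σ bonds, plus two π bonds — 2 electron domains, sp.
C7: 3 σ bonds, plus one π bond; 3 regions of electron density → sp2.
C8 carries 3 σ bonds, plus one π bond, giving a steric number of 3, so it is sp2.
C9: 3 σ bonds, plus one π bond — 3 electron domains, sp2.

C1 sp3, C2 sp, C3 sp, C4 sp3, C5 sp2, C6 sp, C7 sp2, C8 sp2, C9 sp2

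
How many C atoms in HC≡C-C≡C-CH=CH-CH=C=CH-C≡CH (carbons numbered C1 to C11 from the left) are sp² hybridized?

C1: sp
C2: sp
C3: sp
C4: sp
C5: sp2 ✓
C6: sp2 ✓
C7: sp2 ✓
C8: sp
C9: sp2 ✓
C10: sp
C11: sp
C5, C6, C7, C9 → 4 sp2 carbons.

4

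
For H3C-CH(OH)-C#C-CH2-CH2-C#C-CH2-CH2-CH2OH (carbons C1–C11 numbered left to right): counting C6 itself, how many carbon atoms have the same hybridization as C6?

7

C6 is sp3 (only σ bonds).
C1: sp3 ✓
C2: sp3 ✓
C3: sp
C4: sp
C5: sp3 ✓
C6: sp3 ✓
C7: sp
C8: sp
C9: sp3 ✓
C10: sp3 ✓
C11: sp3 ✓
7 carbons are sp3.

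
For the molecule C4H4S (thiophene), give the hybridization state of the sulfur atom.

Analogous to furan: one S lone pair in the aromatic π system, S is sp2.

sp²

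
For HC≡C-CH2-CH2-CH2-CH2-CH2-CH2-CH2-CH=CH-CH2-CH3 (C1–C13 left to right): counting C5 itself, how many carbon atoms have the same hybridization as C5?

C5 is sp3 (only σ bonds).
C1: sp
C2: sp
C3: sp3 ✓
C4: sp3 ✓
C5: sp3 ✓
C6: sp3 ✓
C7: sp3 ✓
C8: sp3 ✓
C9: sp3 ✓
C10: sp2
C11: sp2
C12: sp3 ✓
C13: sp3 ✓
9 carbons are sp3.

9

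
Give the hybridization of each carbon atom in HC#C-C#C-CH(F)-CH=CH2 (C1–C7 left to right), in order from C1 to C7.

C1 carries 2 σ bonds, plus two π bonds, giving a steric number of 2, so it is sp.
C2 carries 2 σ bonds, plus two π bonds, giving a steric number of 2, so it is sp.
C3: 2 σ bonds, plus two π bonds — 2 electron domains, sp.
C4 has 2 σ bonds, plus two π bonds: steric number 2 → sp.
C5 is sp3: 4 σ bonds, 4 electron-density regions.
C6 carries 3 σ bonds, plus one π bond, giving a steric number of 3, so it is sp2.
C7 is sp2: 3 σ bonds, plus one π bond, 3 electron-density regions.

C1 sp, C2 sp, C3 sp, C4 sp, C5 sp3, C6 sp2, C7 sp2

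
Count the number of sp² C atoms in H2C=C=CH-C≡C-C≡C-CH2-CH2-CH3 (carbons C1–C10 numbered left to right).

2

C1: sp2 ✓
C2: sp
C3: sp2 ✓
C4: sp
C5: sp
C6: sp
C7: sp
C8: sp3
C9: sp3
C10: sp3
C1, C3 → 2 sp2 carbons.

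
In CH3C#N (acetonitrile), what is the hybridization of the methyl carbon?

sp^3

The methyl carbon: 4 σ bonds — 4 electron domains, sp3.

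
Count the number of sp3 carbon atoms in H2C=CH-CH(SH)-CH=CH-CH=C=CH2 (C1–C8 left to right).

1

C1: sp2
C2: sp2
C3: sp3 ✓
C4: sp2
C5: sp2
C6: sp2
C7: sp
C8: sp2
C3 → 1 sp3 carbon.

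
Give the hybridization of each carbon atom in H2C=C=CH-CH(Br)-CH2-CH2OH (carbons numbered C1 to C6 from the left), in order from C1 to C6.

C1 has 3 σ bonds, plus one π bond: steric number 3 → sp2.
C2 (2 σ bonds, plus two π bonds) has steric number 2: sp.
C3 is sp2: 3 σ bonds, plus one π bond, 3 electron-density regions.
C4: 4 σ bonds — 4 electron domains, sp3.
C5 has 4 σ bonds: steric number 4 → sp3.
C6: 4 σ bonds; 4 regions of electron density → sp3.

C1 sp2, C2 sp, C3 sp2, C4 sp3, C5 sp3, C6 sp3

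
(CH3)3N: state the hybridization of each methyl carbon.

Each methyl carbon — 4 σ bonds. Steric number 4, so sp3.

sp^3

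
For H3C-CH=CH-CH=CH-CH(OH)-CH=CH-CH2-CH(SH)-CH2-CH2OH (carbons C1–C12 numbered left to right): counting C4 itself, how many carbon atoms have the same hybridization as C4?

C4 is sp2 (one π bond).
C1: sp3
C2: sp2 ✓
C3: sp2 ✓
C4: sp2 ✓
C5: sp2 ✓
C6: sp3
C7: sp2 ✓
C8: sp2 ✓
C9: sp3
C10: sp3
C11: sp3
C12: sp3
6 carbons are sp2.

6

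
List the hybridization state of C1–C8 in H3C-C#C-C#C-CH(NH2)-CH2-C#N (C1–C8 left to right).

C1 carries 4 σ bonds, giving a steric number of 4, so it is sp3.
C2: 2 σ bonds, plus two π bonds — 2 electron domains, sp.
C3 is sp: 2 σ bonds, plus two π bonds, 2 electron-density regions.
C4: 2 σ bonds, plus two π bonds; 2 regions of electron density → sp.
C5: 2 σ bonds, plus two π bonds — 2 electron domains, sp.
C6: 4 σ bonds; 4 regions of electron density → sp3.
C7: 4 σ bonds — 4 electron domains, sp3.
C8 (2 σ bonds, plus two π bonds) has steric number 2: sp.

C1 sp3, C2 sp, C3 sp, C4 sp, C5 sp, C6 sp3, C7 sp3, C8 sp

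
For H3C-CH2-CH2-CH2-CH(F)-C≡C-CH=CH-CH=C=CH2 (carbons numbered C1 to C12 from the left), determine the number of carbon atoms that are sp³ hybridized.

C1: sp3 ✓
C2: sp3 ✓
C3: sp3 ✓
C4: sp3 ✓
C5: sp3 ✓
C6: sp
C7: sp
C8: sp2
C9: sp2
C10: sp2
C11: sp
C12: sp2
C1, C2, C3, C4, C5 → 5 sp3 carbons.

5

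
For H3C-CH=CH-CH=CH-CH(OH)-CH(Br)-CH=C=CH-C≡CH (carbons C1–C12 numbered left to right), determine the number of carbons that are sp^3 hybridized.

3

C1: sp3 ✓
C2: sp2
C3: sp2
C4: sp2
C5: sp2
C6: sp3 ✓
C7: sp3 ✓
C8: sp2
C9: sp
C10: sp2
C11: sp
C12: sp
C1, C6, C7 → 3 sp3 carbons.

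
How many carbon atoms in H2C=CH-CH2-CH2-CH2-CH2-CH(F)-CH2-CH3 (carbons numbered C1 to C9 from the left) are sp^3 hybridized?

7

C1: sp2
C2: sp2
C3: sp3 ✓
C4: sp3 ✓
C5: sp3 ✓
C6: sp3 ✓
C7: sp3 ✓
C8: sp3 ✓
C9: sp3 ✓
C3, C4, C5, C6, C7, C8, C9 → 7 sp3 carbons.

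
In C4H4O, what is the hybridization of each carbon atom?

sp2

Each carbon atom carries 3 σ bonds, plus one π bond, giving a steric number of 3, so it is sp2.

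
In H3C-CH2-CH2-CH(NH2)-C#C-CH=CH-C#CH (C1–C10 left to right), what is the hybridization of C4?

sp³

C4 (4 σ bonds) has steric number 4: sp3.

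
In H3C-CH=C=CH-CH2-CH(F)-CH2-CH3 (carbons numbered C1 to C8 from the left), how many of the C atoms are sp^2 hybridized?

C1: sp3
C2: sp2 ✓
C3: sp
C4: sp2 ✓
C5: sp3
C6: sp3
C7: sp3
C8: sp3
C2, C4 → 2 sp2 carbons.

2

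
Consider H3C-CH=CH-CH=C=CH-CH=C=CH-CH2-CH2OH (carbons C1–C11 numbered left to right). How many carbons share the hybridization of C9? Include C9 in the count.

6

C9 is sp2 (one π bond).
C1: sp3
C2: sp2 ✓
C3: sp2 ✓
C4: sp2 ✓
C5: sp
C6: sp2 ✓
C7: sp2 ✓
C8: sp
C9: sp2 ✓
C10: sp3
C11: sp3
6 carbons are sp2.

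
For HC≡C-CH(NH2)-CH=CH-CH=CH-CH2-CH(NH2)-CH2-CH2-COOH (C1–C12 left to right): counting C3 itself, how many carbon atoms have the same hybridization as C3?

5

C3 is sp3 (only σ bonds).
C1: sp
C2: sp
C3: sp3 ✓
C4: sp2
C5: sp2
C6: sp2
C7: sp2
C8: sp3 ✓
C9: sp3 ✓
C10: sp3 ✓
C11: sp3 ✓
C12: sp2
5 carbons are sp3.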